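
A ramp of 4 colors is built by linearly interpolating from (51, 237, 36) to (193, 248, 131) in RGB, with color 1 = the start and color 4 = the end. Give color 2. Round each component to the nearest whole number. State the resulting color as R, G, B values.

With 4 swatches and endpoints inclusive, swatch 2 sits at t = (2 − 1)/(4 − 1) = 1/3 ≈ 0.3333.
R = 51 + 0.3333 × (193 − 51) = 98.329 → 98
G = 237 + 0.3333 × (248 − 237) = 240.666 → 241
B = 36 + 0.3333 × (131 − 36) = 67.663 → 68

(98, 241, 68)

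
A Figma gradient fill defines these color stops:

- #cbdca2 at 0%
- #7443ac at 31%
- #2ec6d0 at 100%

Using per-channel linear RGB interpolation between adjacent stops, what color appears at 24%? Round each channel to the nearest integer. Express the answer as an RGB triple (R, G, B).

24% lies between the 0% and 31% stops, so the local fraction is t = (24 − 0)/(31 − 0) = 24/31 ≈ 0.7742.
#cbdca2 → (203, 220, 162); #7443ac → (116, 67, 172).
R = 203 + 0.7742 × (116 − 203) = 135.645 → 136
G = 220 + 0.7742 × (67 − 220) = 101.547 → 102
B = 162 + 0.7742 × (172 − 162) = 169.742 → 170

(136, 102, 170)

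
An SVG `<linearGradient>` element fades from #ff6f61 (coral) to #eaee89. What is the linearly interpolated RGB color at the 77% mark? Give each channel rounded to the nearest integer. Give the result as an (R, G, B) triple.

(239, 209, 128)

#ff6f61 → (255, 111, 97); #eaee89 → (234, 238, 137).
77% corresponds to t = 0.77.
R = 255 + 0.77 × (234 − 255) = 255 + 0.77 × -21 = 238.83 → 239
G = 111 + 0.77 × (238 − 111) = 111 + 0.77 × 127 = 208.79 → 209
B = 97 + 0.77 × (137 − 97) = 97 + 0.77 × 40 = 127.8 → 128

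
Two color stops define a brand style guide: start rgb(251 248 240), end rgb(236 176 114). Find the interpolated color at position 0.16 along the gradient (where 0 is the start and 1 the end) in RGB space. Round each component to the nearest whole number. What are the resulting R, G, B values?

(249, 236, 220)

R = 251 + 0.16 × (236 − 251) = 251 + 0.16 × -15 = 248.6 → 249
G = 248 + 0.16 × (176 − 248) = 248 + 0.16 × -72 = 236.48 → 236
B = 240 + 0.16 × (114 − 240) = 240 + 0.16 × -126 = 219.84 → 220
So the blended color is (249, 236, 220), about #f9ecdc.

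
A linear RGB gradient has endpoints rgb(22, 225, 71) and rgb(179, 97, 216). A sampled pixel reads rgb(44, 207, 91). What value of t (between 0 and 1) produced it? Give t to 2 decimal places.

Invert the lerp on the R channel (largest span, 157): t = (44 − 22) / (179 − 22) = 22/157 = 0.14013.
Check on G: (207 − 225)/(97 − 225) = 0.1406 ✓

0.14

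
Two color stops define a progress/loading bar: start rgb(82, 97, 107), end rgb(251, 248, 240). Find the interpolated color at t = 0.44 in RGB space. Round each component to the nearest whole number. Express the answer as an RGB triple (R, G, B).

R = 82 + 0.44 × (251 − 82) = 82 + 0.44 × 169 = 156.36 → 156
G = 97 + 0.44 × (248 − 97) = 97 + 0.44 × 151 = 163.44 → 163
B = 107 + 0.44 × (240 − 107) = 107 + 0.44 × 133 = 165.52 → 166

(156, 163, 166)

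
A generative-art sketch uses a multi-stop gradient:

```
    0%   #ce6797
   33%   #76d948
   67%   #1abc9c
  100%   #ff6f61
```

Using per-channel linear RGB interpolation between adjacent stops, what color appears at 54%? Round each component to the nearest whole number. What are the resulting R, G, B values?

(61, 199, 124)

54% lies between the 33% and 67% stops, so the local fraction is t = (54 − 33)/(67 − 33) = 21/34 ≈ 0.6176.
#76d948 → (118, 217, 72); #1abc9c → (26, 188, 156).
R = 118 + 0.6176 × (26 − 118) = 61.181 → 61
G = 217 + 0.6176 × (188 − 217) = 199.09 → 199
B = 72 + 0.6176 × (156 − 72) = 123.878 → 124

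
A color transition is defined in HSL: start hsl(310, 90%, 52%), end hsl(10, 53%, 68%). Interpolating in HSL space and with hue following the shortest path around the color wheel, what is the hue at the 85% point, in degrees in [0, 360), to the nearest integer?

Hue: 10 − 310 = -300°, but |-300| > 180 so the shorter arc goes the other way: Δh = -300 + 360 = 60°.
H = 310 + 0.85 × (60) = 361 → 361 → 361 mod 360 = 1°

1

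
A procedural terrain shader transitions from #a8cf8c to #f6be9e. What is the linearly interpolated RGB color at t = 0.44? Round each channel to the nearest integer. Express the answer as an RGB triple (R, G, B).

(202, 200, 148)

#a8cf8c → (168, 207, 140); #f6be9e → (246, 190, 158).
R = 168 + 0.44 × (246 − 168) = 168 + 0.44 × 78 = 202.32 → 202
G = 207 + 0.44 × (190 − 207) = 207 + 0.44 × -17 = 199.52 → 200
B = 140 + 0.44 × (158 − 140) = 140 + 0.44 × 18 = 147.92 → 148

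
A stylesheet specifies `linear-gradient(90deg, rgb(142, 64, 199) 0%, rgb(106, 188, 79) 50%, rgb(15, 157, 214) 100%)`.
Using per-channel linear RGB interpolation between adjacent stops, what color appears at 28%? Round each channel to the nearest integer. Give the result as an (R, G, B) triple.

28% lies between the 0% and 50% stops, so the local fraction is t = (28 − 0)/(50 − 0) = 28/50 ≈ 0.56.
R = 142 + 0.56 × (106 − 142) = 121.84 → 122
G = 64 + 0.56 × (188 − 64) = 133.44 → 133
B = 199 + 0.56 × (79 − 199) = 131.8 → 132

(122, 133, 132)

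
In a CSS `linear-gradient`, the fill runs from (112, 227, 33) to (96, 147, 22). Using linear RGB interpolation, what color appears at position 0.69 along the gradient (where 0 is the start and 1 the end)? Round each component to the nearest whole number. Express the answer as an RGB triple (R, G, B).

R = 112 + 0.69 × (96 − 112) = 112 + 0.69 × -16 = 100.96 → 101
G = 227 + 0.69 × (147 − 227) = 227 + 0.69 × -80 = 171.8 → 172
B = 33 + 0.69 × (22 − 33) = 33 + 0.69 × -11 = 25.41 → 25

(101, 172, 25)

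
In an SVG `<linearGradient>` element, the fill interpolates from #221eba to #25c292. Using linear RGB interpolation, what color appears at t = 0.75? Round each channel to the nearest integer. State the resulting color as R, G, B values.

#221eba → (34, 30, 186); #25c292 → (37, 194, 146).
R = 34 + 0.75 × (37 − 34) = 34 + 0.75 × 3 = 36.25 → 36
G = 30 + 0.75 × (194 − 30) = 30 + 0.75 × 164 = 153 → 153
B = 186 + 0.75 × (146 − 186) = 186 + 0.75 × -40 = 156 → 156
So the blended color is (36, 153, 156), about #24999c.

(36, 153, 156)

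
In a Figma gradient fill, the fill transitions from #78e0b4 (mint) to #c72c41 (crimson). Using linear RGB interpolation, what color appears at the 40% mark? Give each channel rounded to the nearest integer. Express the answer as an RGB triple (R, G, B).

(152, 152, 134)

#78e0b4 → (120, 224, 180); #c72c41 → (199, 44, 65).
40% corresponds to t = 0.4.
R = 120 + 0.4 × (199 − 120) = 120 + 0.4 × 79 = 151.6 → 152
G = 224 + 0.4 × (44 − 224) = 224 + 0.4 × -180 = 152 → 152
B = 180 + 0.4 × (65 − 180) = 180 + 0.4 × -115 = 134 → 134
So the blended color is (152, 152, 134), about #989886.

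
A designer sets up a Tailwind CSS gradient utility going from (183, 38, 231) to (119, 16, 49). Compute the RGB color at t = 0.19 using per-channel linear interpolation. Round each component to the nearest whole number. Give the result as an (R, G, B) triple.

R = 183 + 0.19 × (119 − 183) = 183 + 0.19 × -64 = 170.84 → 171
G = 38 + 0.19 × (16 − 38) = 38 + 0.19 × -22 = 33.82 → 34
B = 231 + 0.19 × (49 − 231) = 231 + 0.19 × -182 = 196.42 → 196

(171, 34, 196)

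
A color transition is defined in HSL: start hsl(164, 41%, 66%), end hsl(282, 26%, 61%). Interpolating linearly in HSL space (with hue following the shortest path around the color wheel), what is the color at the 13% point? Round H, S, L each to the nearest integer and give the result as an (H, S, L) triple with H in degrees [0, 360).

Hue arc: Δh = 282 − 164 = 118° (|Δh| ≤ 180, already the shorter path).
H = 164 + 0.13 × (118) = 179.34 → 179°
S = 41 + 0.13 × (26 − 41) = 39.05 → 39%
L = 66 + 0.13 × (61 − 66) = 65.35 → 65%

(179, 39, 65)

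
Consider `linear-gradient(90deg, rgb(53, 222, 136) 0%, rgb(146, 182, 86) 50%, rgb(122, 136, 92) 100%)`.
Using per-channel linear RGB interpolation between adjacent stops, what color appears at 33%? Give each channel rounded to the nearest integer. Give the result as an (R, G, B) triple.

33% lies between the 0% and 50% stops, so the local fraction is t = (33 − 0)/(50 − 0) = 33/50 ≈ 0.66.
R = 53 + 0.66 × (146 − 53) = 114.38 → 114
G = 222 + 0.66 × (182 − 222) = 195.6 → 196
B = 136 + 0.66 × (86 − 136) = 103 → 103

(114, 196, 103)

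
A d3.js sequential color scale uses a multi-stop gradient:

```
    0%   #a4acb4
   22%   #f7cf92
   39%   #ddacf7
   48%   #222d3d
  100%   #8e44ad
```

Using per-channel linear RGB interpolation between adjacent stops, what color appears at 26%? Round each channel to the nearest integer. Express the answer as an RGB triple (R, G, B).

(241, 199, 170)

26% lies between the 22% and 39% stops, so the local fraction is t = (26 − 22)/(39 − 22) = 4/17 ≈ 0.2353.
#f7cf92 → (247, 207, 146); #ddacf7 → (221, 172, 247).
R = 247 + 0.2353 × (221 − 247) = 240.882 → 241
G = 207 + 0.2353 × (172 − 207) = 198.764 → 199
B = 146 + 0.2353 × (247 − 146) = 169.765 → 170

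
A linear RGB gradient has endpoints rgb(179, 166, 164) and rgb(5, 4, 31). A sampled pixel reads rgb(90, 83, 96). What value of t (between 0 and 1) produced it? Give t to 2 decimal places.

Invert the lerp on the R channel (largest span, 174): t = (90 − 179) / (5 − 179) = -89/-174 = 0.51149.
Check on G: (83 − 166)/(4 − 166) = 0.5123 ✓

0.51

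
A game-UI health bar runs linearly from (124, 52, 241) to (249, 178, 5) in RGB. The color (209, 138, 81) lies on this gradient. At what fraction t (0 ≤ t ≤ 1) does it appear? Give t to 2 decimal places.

0.68

Invert the lerp on the B channel (largest span, 236): t = (81 − 241) / (5 − 241) = -160/-236 = 0.67797.
Check on R: (209 − 124)/(249 − 124) = 0.68 ✓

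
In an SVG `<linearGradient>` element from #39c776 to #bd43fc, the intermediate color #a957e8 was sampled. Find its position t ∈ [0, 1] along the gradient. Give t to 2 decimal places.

Invert the lerp on the B channel (largest span, 134): t = (232 − 118) / (252 − 118) = 114/134 = 0.85075.
Check on R: (169 − 57)/(189 − 57) = 0.8485 ✓

0.85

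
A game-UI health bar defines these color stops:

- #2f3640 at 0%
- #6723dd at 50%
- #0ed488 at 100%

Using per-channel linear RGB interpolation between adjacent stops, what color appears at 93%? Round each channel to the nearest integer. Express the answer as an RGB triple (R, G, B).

93% lies between the 50% and 100% stops, so the local fraction is t = (93 − 50)/(100 − 50) = 43/50 ≈ 0.86.
#6723dd → (103, 35, 221); #0ed488 → (14, 212, 136).
R = 103 + 0.86 × (14 − 103) = 26.46 → 26
G = 35 + 0.86 × (212 − 35) = 187.22 → 187
B = 221 + 0.86 × (136 − 221) = 147.9 → 148

(26, 187, 148)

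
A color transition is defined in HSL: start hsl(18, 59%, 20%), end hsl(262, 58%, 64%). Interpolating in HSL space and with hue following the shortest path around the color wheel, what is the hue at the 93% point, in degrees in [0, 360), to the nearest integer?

270

Hue: 262 − 18 = 244°, but |244| > 180 so the shorter arc goes the other way: Δh = 244 − 360 = -116°.
H = 18 + 0.93 × (-116) = -89.88 → -90 → -90 mod 360 = 270°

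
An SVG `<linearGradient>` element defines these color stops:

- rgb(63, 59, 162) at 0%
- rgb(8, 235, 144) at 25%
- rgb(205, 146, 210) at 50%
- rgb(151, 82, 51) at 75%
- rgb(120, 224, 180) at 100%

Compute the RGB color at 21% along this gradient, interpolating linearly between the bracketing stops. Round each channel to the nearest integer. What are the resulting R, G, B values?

(17, 207, 147)

21% lies between the 0% and 25% stops, so the local fraction is t = (21 − 0)/(25 − 0) = 21/25 ≈ 0.84.
R = 63 + 0.84 × (8 − 63) = 16.8 → 17
G = 59 + 0.84 × (235 − 59) = 206.84 → 207
B = 162 + 0.84 × (144 − 162) = 146.88 → 147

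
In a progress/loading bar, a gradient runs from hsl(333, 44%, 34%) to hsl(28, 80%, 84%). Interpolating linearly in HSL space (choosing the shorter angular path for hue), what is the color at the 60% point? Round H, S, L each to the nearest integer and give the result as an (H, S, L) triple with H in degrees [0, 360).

(6, 66, 64)

Hue: 28 − 333 = -305°, but |-305| > 180 so the shorter arc goes the other way: Δh = -305 + 360 = 55°.
H = 333 + 0.6 × (55) = 366 → 366 → 366 mod 360 = 6°
S = 44 + 0.6 × (80 − 44) = 65.6 → 66%
L = 34 + 0.6 × (84 − 34) = 64 → 64%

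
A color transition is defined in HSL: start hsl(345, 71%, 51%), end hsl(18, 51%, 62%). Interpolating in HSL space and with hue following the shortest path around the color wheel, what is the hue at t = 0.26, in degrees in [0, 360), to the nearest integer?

354

Hue: 18 − 345 = -327°, but |-327| > 180 so the shorter arc goes the other way: Δh = -327 + 360 = 33°.
H = 345 + 0.26 × (33) = 353.58 → 354°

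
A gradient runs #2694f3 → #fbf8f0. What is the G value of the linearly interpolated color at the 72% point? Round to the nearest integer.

G₁ = 148 (from #2694f3), G₂ = 248 (from #fbf8f0).
G = 148 + 0.72 × (248 − 148) = 220 → 220

220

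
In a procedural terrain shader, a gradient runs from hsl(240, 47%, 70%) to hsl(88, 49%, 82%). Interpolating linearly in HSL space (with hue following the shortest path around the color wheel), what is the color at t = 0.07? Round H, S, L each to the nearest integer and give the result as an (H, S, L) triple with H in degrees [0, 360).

(229, 47, 71)

Hue arc: Δh = 88 − 240 = -152° (|Δh| ≤ 180, already the shorter path).
H = 240 + 0.07 × (-152) = 229.36 → 229°
S = 47 + 0.07 × (49 − 47) = 47.14 → 47%
L = 70 + 0.07 × (82 − 70) = 70.84 → 71%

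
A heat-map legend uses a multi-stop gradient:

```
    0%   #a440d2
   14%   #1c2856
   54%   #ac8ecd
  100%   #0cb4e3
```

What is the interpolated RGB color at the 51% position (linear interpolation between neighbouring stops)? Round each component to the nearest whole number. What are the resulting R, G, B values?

51% lies between the 14% and 54% stops, so the local fraction is t = (51 − 14)/(54 − 14) = 37/40 ≈ 0.925.
#1c2856 → (28, 40, 86); #ac8ecd → (172, 142, 205).
R = 28 + 0.925 × (172 − 28) = 161.2 → 161
G = 40 + 0.925 × (142 − 40) = 134.35 → 134
B = 86 + 0.925 × (205 − 86) = 196.075 → 196

(161, 134, 196)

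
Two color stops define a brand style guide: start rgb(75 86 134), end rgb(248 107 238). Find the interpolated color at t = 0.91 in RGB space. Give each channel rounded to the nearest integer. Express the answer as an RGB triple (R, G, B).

(232, 105, 229)

R = 75 + 0.91 × (248 − 75) = 75 + 0.91 × 173 = 232.43 → 232
G = 86 + 0.91 × (107 − 86) = 86 + 0.91 × 21 = 105.11 → 105
B = 134 + 0.91 × (238 − 134) = 134 + 0.91 × 104 = 228.64 → 229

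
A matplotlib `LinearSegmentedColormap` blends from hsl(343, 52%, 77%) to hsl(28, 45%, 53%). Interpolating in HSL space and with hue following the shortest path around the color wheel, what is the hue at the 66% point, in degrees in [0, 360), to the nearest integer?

Hue: 28 − 343 = -315°, but |-315| > 180 so the shorter arc goes the other way: Δh = -315 + 360 = 45°.
H = 343 + 0.66 × (45) = 372.7 → 373 → 373 mod 360 = 13°

13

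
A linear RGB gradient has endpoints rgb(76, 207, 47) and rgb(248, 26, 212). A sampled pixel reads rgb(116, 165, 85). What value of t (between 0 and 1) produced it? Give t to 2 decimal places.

0.23

Invert the lerp on the G channel (largest span, 181): t = (165 − 207) / (26 − 207) = -42/-181 = 0.23204.
Check on R: (116 − 76)/(248 − 76) = 0.2326 ✓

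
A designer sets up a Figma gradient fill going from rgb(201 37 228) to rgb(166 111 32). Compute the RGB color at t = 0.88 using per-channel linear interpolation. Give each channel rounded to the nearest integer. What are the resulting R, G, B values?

(170, 102, 56)

R = 201 + 0.88 × (166 − 201) = 201 + 0.88 × -35 = 170.2 → 170
G = 37 + 0.88 × (111 − 37) = 37 + 0.88 × 74 = 102.12 → 102
B = 228 + 0.88 × (32 − 228) = 228 + 0.88 × -196 = 55.52 → 56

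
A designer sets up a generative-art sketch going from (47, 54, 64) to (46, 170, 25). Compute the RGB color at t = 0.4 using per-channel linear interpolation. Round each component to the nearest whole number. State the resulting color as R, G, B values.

(47, 100, 48)

R = 47 + 0.4 × (46 − 47) = 47 + 0.4 × -1 = 46.6 → 47
G = 54 + 0.4 × (170 − 54) = 54 + 0.4 × 116 = 100.4 → 100
B = 64 + 0.4 × (25 − 64) = 64 + 0.4 × -39 = 48.4 → 48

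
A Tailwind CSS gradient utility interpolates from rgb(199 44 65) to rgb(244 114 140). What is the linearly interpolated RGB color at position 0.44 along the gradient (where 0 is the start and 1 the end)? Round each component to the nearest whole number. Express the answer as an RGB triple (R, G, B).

R = 199 + 0.44 × (244 − 199) = 199 + 0.44 × 45 = 218.8 → 219
G = 44 + 0.44 × (114 − 44) = 44 + 0.44 × 70 = 74.8 → 75
B = 65 + 0.44 × (140 − 65) = 65 + 0.44 × 75 = 98 → 98

(219, 75, 98)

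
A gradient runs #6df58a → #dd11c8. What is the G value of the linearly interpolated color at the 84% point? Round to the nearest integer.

53

G₁ = 245 (from #6df58a), G₂ = 17 (from #dd11c8).
G = 245 + 0.84 × (17 − 245) = 53.48 → 53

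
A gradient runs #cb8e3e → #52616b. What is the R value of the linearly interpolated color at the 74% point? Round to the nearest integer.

R₁ = 203 (from #cb8e3e), R₂ = 82 (from #52616b).
R = 203 + 0.74 × (82 − 203) = 113.46 → 113

113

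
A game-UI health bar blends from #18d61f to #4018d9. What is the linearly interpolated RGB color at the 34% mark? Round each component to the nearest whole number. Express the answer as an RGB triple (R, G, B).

#18d61f → (24, 214, 31); #4018d9 → (64, 24, 217).
34% corresponds to t = 0.34.
R = 24 + 0.34 × (64 − 24) = 24 + 0.34 × 40 = 37.6 → 38
G = 214 + 0.34 × (24 − 214) = 214 + 0.34 × -190 = 149.4 → 149
B = 31 + 0.34 × (217 − 31) = 31 + 0.34 × 186 = 94.24 → 94

(38, 149, 94)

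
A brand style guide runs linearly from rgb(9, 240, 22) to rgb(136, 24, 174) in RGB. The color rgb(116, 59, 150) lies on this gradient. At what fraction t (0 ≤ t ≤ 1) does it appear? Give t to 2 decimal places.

Invert the lerp on the G channel (largest span, 216): t = (59 − 240) / (24 − 240) = -181/-216 = 0.83796.
Check on R: (116 − 9)/(136 − 9) = 0.8425 ✓

0.84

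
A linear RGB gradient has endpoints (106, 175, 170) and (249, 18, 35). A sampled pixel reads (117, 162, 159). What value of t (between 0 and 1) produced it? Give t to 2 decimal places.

Invert the lerp on the G channel (largest span, 157): t = (162 − 175) / (18 − 175) = -13/-157 = 0.082803.
Check on R: (117 − 106)/(249 − 106) = 0.07692 ✓

0.08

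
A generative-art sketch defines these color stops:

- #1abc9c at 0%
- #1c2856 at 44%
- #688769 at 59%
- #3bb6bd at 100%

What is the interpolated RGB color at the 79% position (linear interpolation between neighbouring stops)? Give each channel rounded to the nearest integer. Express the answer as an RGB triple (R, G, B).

79% lies between the 59% and 100% stops, so the local fraction is t = (79 − 59)/(100 − 59) = 20/41 ≈ 0.4878.
#688769 → (104, 135, 105); #3bb6bd → (59, 182, 189).
R = 104 + 0.4878 × (59 − 104) = 82.049 → 82
G = 135 + 0.4878 × (182 − 135) = 157.927 → 158
B = 105 + 0.4878 × (189 − 105) = 145.975 → 146

(82, 158, 146)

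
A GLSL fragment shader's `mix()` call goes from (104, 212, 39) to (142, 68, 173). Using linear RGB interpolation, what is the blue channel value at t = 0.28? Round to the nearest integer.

B = 39 + 0.28 × (173 − 39) = 76.52 → 77

77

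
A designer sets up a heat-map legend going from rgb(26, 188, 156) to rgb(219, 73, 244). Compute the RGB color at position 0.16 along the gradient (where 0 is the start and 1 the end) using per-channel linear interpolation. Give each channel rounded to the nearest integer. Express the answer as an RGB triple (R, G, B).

R = 26 + 0.16 × (219 − 26) = 26 + 0.16 × 193 = 56.88 → 57
G = 188 + 0.16 × (73 − 188) = 188 + 0.16 × -115 = 169.6 → 170
B = 156 + 0.16 × (244 − 156) = 156 + 0.16 × 88 = 170.08 → 170
So the blended color is (57, 170, 170), about #39aaaa.

(57, 170, 170)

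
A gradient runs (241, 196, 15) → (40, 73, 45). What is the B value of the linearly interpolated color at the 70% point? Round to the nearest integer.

B = 15 + 0.7 × (45 − 15) = 36 → 36

36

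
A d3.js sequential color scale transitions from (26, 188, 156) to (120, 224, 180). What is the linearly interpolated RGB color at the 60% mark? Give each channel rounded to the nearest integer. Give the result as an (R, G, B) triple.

(82, 210, 170)

60% corresponds to t = 0.6.
R = 26 + 0.6 × (120 − 26) = 26 + 0.6 × 94 = 82.4 → 82
G = 188 + 0.6 × (224 − 188) = 188 + 0.6 × 36 = 209.6 → 210
B = 156 + 0.6 × (180 − 156) = 156 + 0.6 × 24 = 170.4 → 170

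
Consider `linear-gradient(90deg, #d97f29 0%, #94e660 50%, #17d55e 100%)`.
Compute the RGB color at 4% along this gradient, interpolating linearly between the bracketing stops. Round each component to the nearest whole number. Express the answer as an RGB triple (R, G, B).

(211, 135, 45)

4% lies between the 0% and 50% stops, so the local fraction is t = (4 − 0)/(50 − 0) = 4/50 ≈ 0.08.
#d97f29 → (217, 127, 41); #94e660 → (148, 230, 96).
R = 217 + 0.08 × (148 − 217) = 211.48 → 211
G = 127 + 0.08 × (230 − 127) = 135.24 → 135
B = 41 + 0.08 × (96 − 41) = 45.4 → 45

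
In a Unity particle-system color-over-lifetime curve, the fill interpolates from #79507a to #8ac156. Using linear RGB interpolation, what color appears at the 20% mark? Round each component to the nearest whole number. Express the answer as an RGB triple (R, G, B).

(124, 103, 115)

#79507a → (121, 80, 122); #8ac156 → (138, 193, 86).
20% corresponds to t = 0.2.
R = 121 + 0.2 × (138 − 121) = 121 + 0.2 × 17 = 124.4 → 124
G = 80 + 0.2 × (193 − 80) = 80 + 0.2 × 113 = 102.6 → 103
B = 122 + 0.2 × (86 − 122) = 122 + 0.2 × -36 = 114.8 → 115
So the blended color is (124, 103, 115), about #7c6773.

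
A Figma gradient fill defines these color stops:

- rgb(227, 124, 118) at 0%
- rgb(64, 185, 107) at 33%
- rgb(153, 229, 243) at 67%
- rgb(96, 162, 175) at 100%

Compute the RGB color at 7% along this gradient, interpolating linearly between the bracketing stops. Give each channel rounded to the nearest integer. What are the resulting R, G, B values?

7% lies between the 0% and 33% stops, so the local fraction is t = (7 − 0)/(33 − 0) = 7/33 ≈ 0.2121.
R = 227 + 0.2121 × (64 − 227) = 192.428 → 192
G = 124 + 0.2121 × (185 − 124) = 136.938 → 137
B = 118 + 0.2121 × (107 − 118) = 115.667 → 116

(192, 137, 116)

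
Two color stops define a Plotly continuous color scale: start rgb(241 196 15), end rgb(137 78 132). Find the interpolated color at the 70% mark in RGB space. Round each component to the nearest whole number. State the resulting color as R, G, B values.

(168, 113, 97)

70% corresponds to t = 0.7.
R = 241 + 0.7 × (137 − 241) = 241 + 0.7 × -104 = 168.2 → 168
G = 196 + 0.7 × (78 − 196) = 196 + 0.7 × -118 = 113.4 → 113
B = 15 + 0.7 × (132 − 15) = 15 + 0.7 × 117 = 96.9 → 97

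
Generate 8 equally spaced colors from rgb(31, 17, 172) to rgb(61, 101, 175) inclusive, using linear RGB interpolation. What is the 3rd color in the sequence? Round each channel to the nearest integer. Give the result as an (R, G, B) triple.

With 8 swatches and endpoints inclusive, swatch 3 sits at t = (3 − 1)/(8 − 1) = 2/7 ≈ 0.2857.
R = 31 + 0.2857 × (61 − 31) = 39.571 → 40
G = 17 + 0.2857 × (101 − 17) = 40.999 → 41
B = 172 + 0.2857 × (175 − 172) = 172.857 → 173

(40, 41, 173)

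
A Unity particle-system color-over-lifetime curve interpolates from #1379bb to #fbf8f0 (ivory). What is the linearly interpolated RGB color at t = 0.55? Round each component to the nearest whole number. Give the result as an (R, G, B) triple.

#1379bb → (19, 121, 187); #fbf8f0 → (251, 248, 240).
R = 19 + 0.55 × (251 − 19) = 19 + 0.55 × 232 = 146.6 → 147
G = 121 + 0.55 × (248 − 121) = 121 + 0.55 × 127 = 190.85 → 191
B = 187 + 0.55 × (240 − 187) = 187 + 0.55 × 53 = 216.15 → 216

(147, 191, 216)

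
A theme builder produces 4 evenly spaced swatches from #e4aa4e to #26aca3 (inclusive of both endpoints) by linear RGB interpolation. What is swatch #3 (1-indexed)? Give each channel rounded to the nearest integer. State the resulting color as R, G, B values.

(101, 171, 135)

With 4 swatches and endpoints inclusive, swatch 3 sits at t = (3 − 1)/(4 − 1) = 2/3 ≈ 0.6667.
#e4aa4e → (228, 170, 78); #26aca3 → (38, 172, 163).
R = 228 + 0.6667 × (38 − 228) = 101.327 → 101
G = 170 + 0.6667 × (172 − 170) = 171.333 → 171
B = 78 + 0.6667 × (163 − 78) = 134.669 → 135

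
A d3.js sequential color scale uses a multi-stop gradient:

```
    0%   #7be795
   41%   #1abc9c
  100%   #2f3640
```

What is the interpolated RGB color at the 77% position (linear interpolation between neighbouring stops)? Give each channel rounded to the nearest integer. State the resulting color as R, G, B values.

77% lies between the 41% and 100% stops, so the local fraction is t = (77 − 41)/(100 − 41) = 36/59 ≈ 0.6102.
#1abc9c → (26, 188, 156); #2f3640 → (47, 54, 64).
R = 26 + 0.6102 × (47 − 26) = 38.814 → 39
G = 188 + 0.6102 × (54 − 188) = 106.233 → 106
B = 156 + 0.6102 × (64 − 156) = 99.862 → 100

(39, 106, 100)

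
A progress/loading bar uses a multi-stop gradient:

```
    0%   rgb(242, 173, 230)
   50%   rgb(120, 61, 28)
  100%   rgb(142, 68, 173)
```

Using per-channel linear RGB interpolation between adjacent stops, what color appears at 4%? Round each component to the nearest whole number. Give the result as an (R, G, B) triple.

(232, 164, 214)

4% lies between the 0% and 50% stops, so the local fraction is t = (4 − 0)/(50 − 0) = 4/50 ≈ 0.08.
R = 242 + 0.08 × (120 − 242) = 232.24 → 232
G = 173 + 0.08 × (61 − 173) = 164.04 → 164
B = 230 + 0.08 × (28 − 230) = 213.84 → 214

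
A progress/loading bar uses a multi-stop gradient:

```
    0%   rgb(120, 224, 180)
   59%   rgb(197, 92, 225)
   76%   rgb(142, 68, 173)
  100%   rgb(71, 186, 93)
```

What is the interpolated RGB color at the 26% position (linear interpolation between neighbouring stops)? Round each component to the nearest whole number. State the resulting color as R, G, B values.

(154, 166, 200)

26% lies between the 0% and 59% stops, so the local fraction is t = (26 − 0)/(59 − 0) = 26/59 ≈ 0.4407.
R = 120 + 0.4407 × (197 − 120) = 153.934 → 154
G = 224 + 0.4407 × (92 − 224) = 165.828 → 166
B = 180 + 0.4407 × (225 − 180) = 199.832 → 200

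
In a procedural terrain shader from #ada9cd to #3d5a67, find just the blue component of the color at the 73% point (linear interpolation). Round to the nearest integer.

B₁ = 205 (from #ada9cd), B₂ = 103 (from #3d5a67).
B = 205 + 0.73 × (103 − 205) = 130.54 → 131

131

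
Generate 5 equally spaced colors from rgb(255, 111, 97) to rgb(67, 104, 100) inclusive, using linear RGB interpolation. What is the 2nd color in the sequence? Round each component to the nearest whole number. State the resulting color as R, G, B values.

(208, 109, 98)

With 5 swatches and endpoints inclusive, swatch 2 sits at t = (2 − 1)/(5 − 1) = 1/4 ≈ 0.25.
R = 255 + 0.25 × (67 − 255) = 208 → 208
G = 111 + 0.25 × (104 − 111) = 109.25 → 109
B = 97 + 0.25 × (100 − 97) = 97.75 → 98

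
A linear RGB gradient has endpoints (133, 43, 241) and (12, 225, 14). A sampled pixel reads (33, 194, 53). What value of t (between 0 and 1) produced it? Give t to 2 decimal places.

Invert the lerp on the B channel (largest span, 227): t = (53 − 241) / (14 − 241) = -188/-227 = 0.82819.
Check on R: (33 − 133)/(12 − 133) = 0.8264 ✓

0.83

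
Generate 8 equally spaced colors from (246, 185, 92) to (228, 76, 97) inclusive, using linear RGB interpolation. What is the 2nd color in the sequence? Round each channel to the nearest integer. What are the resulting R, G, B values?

With 8 swatches and endpoints inclusive, swatch 2 sits at t = (2 − 1)/(8 − 1) = 1/7 ≈ 0.1429.
R = 246 + 0.1429 × (228 − 246) = 243.428 → 243
G = 185 + 0.1429 × (76 − 185) = 169.424 → 169
B = 92 + 0.1429 × (97 − 92) = 92.715 → 93

(243, 169, 93)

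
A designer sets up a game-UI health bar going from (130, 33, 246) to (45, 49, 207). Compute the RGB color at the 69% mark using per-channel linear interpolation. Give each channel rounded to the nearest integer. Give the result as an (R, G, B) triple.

69% corresponds to t = 0.69.
R = 130 + 0.69 × (45 − 130) = 130 + 0.69 × -85 = 71.35 → 71
G = 33 + 0.69 × (49 − 33) = 33 + 0.69 × 16 = 44.04 → 44
B = 246 + 0.69 × (207 − 246) = 246 + 0.69 × -39 = 219.09 → 219

(71, 44, 219)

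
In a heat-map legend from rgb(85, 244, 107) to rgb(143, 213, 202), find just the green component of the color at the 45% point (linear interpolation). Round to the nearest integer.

230

G = 244 + 0.45 × (213 − 244) = 230.05 → 230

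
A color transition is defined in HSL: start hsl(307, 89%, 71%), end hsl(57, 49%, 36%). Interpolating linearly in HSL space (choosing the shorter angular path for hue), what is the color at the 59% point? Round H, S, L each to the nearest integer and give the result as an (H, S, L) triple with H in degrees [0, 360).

Hue: 57 − 307 = -250°, but |-250| > 180 so the shorter arc goes the other way: Δh = -250 + 360 = 110°.
H = 307 + 0.59 × (110) = 371.9 → 372 → 372 mod 360 = 12°
S = 89 + 0.59 × (49 − 89) = 65.4 → 65%
L = 71 + 0.59 × (36 − 71) = 50.35 → 50%

(12, 65, 50)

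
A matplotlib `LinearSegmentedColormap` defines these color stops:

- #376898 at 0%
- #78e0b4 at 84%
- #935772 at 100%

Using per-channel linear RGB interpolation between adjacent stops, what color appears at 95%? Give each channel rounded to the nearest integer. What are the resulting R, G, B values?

95% lies between the 84% and 100% stops, so the local fraction is t = (95 − 84)/(100 − 84) = 11/16 ≈ 0.6875.
#78e0b4 → (120, 224, 180); #935772 → (147, 87, 114).
R = 120 + 0.6875 × (147 − 120) = 138.562 → 139
G = 224 + 0.6875 × (87 − 224) = 129.812 → 130
B = 180 + 0.6875 × (114 − 180) = 134.625 → 135

(139, 130, 135)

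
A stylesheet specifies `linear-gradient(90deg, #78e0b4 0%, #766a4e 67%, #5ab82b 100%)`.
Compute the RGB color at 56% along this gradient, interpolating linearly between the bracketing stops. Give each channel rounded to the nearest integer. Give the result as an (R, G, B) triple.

56% lies between the 0% and 67% stops, so the local fraction is t = (56 − 0)/(67 − 0) = 56/67 ≈ 0.8358.
#78e0b4 → (120, 224, 180); #766a4e → (118, 106, 78).
R = 120 + 0.8358 × (118 − 120) = 118.328 → 118
G = 224 + 0.8358 × (106 − 224) = 125.376 → 125
B = 180 + 0.8358 × (78 − 180) = 94.748 → 95

(118, 125, 95)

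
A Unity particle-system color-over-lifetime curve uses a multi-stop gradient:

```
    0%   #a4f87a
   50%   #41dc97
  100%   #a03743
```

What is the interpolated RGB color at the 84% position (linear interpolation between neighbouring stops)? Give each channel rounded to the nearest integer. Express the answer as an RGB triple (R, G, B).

84% lies between the 50% and 100% stops, so the local fraction is t = (84 − 50)/(100 − 50) = 34/50 ≈ 0.68.
#41dc97 → (65, 220, 151); #a03743 → (160, 55, 67).
R = 65 + 0.68 × (160 − 65) = 129.6 → 130
G = 220 + 0.68 × (55 − 220) = 107.8 → 108
B = 151 + 0.68 × (67 − 151) = 93.88 → 94

(130, 108, 94)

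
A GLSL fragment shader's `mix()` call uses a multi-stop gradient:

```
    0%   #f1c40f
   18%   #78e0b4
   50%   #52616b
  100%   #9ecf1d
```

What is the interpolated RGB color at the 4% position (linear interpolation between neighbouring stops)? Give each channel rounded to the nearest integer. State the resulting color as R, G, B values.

(214, 202, 52)

4% lies between the 0% and 18% stops, so the local fraction is t = (4 − 0)/(18 − 0) = 4/18 ≈ 0.2222.
#f1c40f → (241, 196, 15); #78e0b4 → (120, 224, 180).
R = 241 + 0.2222 × (120 − 241) = 214.114 → 214
G = 196 + 0.2222 × (224 − 196) = 202.222 → 202
B = 15 + 0.2222 × (180 − 15) = 51.663 → 52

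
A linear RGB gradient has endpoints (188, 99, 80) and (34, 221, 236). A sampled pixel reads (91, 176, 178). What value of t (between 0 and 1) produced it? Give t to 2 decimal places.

0.63

Invert the lerp on the B channel (largest span, 156): t = (178 − 80) / (236 − 80) = 98/156 = 0.62821.
Check on R: (91 − 188)/(34 − 188) = 0.6299 ✓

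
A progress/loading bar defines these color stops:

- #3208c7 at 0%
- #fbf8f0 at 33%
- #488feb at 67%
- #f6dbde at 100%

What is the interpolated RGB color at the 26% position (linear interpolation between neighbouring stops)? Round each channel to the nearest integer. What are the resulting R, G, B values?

26% lies between the 0% and 33% stops, so the local fraction is t = (26 − 0)/(33 − 0) = 26/33 ≈ 0.7879.
#3208c7 → (50, 8, 199); #fbf8f0 → (251, 248, 240).
R = 50 + 0.7879 × (251 − 50) = 208.368 → 208
G = 8 + 0.7879 × (248 − 8) = 197.096 → 197
B = 199 + 0.7879 × (240 − 199) = 231.304 → 231

(208, 197, 231)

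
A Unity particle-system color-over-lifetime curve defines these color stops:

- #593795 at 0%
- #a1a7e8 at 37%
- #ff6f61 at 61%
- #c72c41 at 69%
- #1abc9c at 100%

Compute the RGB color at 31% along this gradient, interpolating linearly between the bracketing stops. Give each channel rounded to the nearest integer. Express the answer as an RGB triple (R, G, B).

31% lies between the 0% and 37% stops, so the local fraction is t = (31 − 0)/(37 − 0) = 31/37 ≈ 0.8378.
#593795 → (89, 55, 149); #a1a7e8 → (161, 167, 232).
R = 89 + 0.8378 × (161 − 89) = 149.322 → 149
G = 55 + 0.8378 × (167 − 55) = 148.834 → 149
B = 149 + 0.8378 × (232 − 149) = 218.537 → 219

(149, 149, 219)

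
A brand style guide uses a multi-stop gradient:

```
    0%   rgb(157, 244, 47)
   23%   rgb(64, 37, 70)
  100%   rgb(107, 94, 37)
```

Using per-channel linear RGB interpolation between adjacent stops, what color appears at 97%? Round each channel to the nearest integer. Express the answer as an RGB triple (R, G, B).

(105, 92, 38)

97% lies between the 23% and 100% stops, so the local fraction is t = (97 − 23)/(100 − 23) = 74/77 ≈ 0.961.
R = 64 + 0.961 × (107 − 64) = 105.323 → 105
G = 37 + 0.961 × (94 − 37) = 91.777 → 92
B = 70 + 0.961 × (37 − 70) = 38.287 → 38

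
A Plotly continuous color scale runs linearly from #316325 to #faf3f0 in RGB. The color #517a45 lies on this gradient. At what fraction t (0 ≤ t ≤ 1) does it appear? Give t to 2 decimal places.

Invert the lerp on the B channel (largest span, 203): t = (69 − 37) / (240 − 37) = 32/203 = 0.15764.
Check on R: (81 − 49)/(250 − 49) = 0.1592 ✓

0.16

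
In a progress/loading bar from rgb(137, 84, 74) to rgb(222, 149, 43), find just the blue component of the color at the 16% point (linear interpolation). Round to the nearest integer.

B = 74 + 0.16 × (43 − 74) = 69.04 → 69

69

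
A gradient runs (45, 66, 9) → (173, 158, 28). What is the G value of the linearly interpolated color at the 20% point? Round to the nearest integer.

84

G = 66 + 0.2 × (158 − 66) = 84.4 → 84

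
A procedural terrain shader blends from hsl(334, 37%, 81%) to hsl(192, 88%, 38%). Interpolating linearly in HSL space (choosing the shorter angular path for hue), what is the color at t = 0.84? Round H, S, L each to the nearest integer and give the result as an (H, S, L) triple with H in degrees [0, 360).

Hue arc: Δh = 192 − 334 = -142° (|Δh| ≤ 180, already the shorter path).
H = 334 + 0.84 × (-142) = 214.72 → 215°
S = 37 + 0.84 × (88 − 37) = 79.84 → 80%
L = 81 + 0.84 × (38 − 81) = 44.88 → 45%

(215, 80, 45)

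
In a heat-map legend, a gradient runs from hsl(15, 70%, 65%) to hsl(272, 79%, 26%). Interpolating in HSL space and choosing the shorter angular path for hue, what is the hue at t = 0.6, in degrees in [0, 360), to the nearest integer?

Hue: 272 − 15 = 257°, but |257| > 180 so the shorter arc goes the other way: Δh = 257 − 360 = -103°.
H = 15 + 0.6 × (-103) = -46.8 → -47 → -47 mod 360 = 313°

313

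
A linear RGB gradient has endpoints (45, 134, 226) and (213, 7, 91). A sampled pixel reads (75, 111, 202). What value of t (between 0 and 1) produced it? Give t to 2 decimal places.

Invert the lerp on the R channel (largest span, 168): t = (75 − 45) / (213 − 45) = 30/168 = 0.17857.
Check on G: (111 − 134)/(7 − 134) = 0.1811 ✓

0.18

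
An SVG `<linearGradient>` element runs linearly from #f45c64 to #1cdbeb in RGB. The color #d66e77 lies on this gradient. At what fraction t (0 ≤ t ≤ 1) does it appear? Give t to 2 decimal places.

Invert the lerp on the R channel (largest span, 216): t = (214 − 244) / (28 − 244) = -30/-216 = 0.13889.
Check on G: (110 − 92)/(219 − 92) = 0.1417 ✓

0.14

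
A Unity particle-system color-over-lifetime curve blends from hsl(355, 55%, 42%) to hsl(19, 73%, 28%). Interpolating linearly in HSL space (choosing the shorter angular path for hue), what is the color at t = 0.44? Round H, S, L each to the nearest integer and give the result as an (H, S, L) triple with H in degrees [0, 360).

Hue: 19 − 355 = -336°, but |-336| > 180 so the shorter arc goes the other way: Δh = -336 + 360 = 24°.
H = 355 + 0.44 × (24) = 365.56 → 366 → 366 mod 360 = 6°
S = 55 + 0.44 × (73 − 55) = 62.92 → 63%
L = 42 + 0.44 × (28 − 42) = 35.84 → 36%

(6, 63, 36)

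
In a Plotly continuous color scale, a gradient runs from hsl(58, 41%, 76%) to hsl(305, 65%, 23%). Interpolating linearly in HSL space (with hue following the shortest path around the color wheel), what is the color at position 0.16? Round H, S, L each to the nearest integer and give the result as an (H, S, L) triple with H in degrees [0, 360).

Hue: 305 − 58 = 247°, but |247| > 180 so the shorter arc goes the other way: Δh = 247 − 360 = -113°.
H = 58 + 0.16 × (-113) = 39.92 → 40°
S = 41 + 0.16 × (65 − 41) = 44.84 → 45%
L = 76 + 0.16 × (23 − 76) = 67.52 → 68%

(40, 45, 68)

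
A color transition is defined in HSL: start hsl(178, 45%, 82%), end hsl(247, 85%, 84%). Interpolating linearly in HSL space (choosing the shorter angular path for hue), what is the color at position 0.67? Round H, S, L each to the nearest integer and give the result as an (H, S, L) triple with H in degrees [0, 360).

(224, 72, 83)

Hue arc: Δh = 247 − 178 = 69° (|Δh| ≤ 180, already the shorter path).
H = 178 + 0.67 × (69) = 224.23 → 224°
S = 45 + 0.67 × (85 − 45) = 71.8 → 72%
L = 82 + 0.67 × (84 − 82) = 83.34 → 83%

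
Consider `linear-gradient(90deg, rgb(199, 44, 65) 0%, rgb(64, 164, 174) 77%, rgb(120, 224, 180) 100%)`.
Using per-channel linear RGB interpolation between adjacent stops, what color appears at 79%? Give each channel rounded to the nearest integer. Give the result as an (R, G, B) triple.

(69, 169, 175)

79% lies between the 77% and 100% stops, so the local fraction is t = (79 − 77)/(100 − 77) = 2/23 ≈ 0.087.
R = 64 + 0.087 × (120 − 64) = 68.872 → 69
G = 164 + 0.087 × (224 − 164) = 169.22 → 169
B = 174 + 0.087 × (180 − 174) = 174.522 → 175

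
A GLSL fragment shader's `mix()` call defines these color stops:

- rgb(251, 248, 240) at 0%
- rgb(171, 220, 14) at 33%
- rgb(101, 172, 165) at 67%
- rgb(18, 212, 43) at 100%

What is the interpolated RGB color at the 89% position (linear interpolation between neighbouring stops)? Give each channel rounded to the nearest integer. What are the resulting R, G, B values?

(46, 199, 84)

89% lies between the 67% and 100% stops, so the local fraction is t = (89 − 67)/(100 − 67) = 22/33 ≈ 0.6667.
R = 101 + 0.6667 × (18 − 101) = 45.664 → 46
G = 172 + 0.6667 × (212 − 172) = 198.668 → 199
B = 165 + 0.6667 × (43 − 165) = 83.663 → 84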